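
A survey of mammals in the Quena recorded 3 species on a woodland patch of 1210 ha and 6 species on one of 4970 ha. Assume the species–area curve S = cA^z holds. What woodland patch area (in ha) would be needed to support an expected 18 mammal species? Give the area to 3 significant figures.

z = ln(6/3) / ln(4970/1210) = 0.6931 / 1.4128 = 0.4906
c = 3 / 1210^0.4906 = 3 / 32.54 = 0.09218
A = (18/0.09218)^(1/0.4906) ⇒ ln A = ln(195.3)/0.4906 = 10.7504
A = e^10.7504 ≈ 46649 ha

46600 ha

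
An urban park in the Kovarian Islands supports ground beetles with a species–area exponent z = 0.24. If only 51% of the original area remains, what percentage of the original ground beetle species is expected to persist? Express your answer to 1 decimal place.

S_new/S_old = (A_new/A_old)^z = 0.51^0.24
= exp(0.24 × ln 0.51) = exp(0.24 × -0.6733) = exp(-0.1616) ≈ 0.8508

85.1%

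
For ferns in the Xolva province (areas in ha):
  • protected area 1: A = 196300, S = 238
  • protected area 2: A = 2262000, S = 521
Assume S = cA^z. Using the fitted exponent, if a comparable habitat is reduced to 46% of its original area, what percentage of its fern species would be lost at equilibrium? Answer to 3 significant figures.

z = ln(521/238) / ln(2262000/196300) = 0.7835 / 2.4444 = 0.3205
S_new/S_old = (A_new/A_old)^z = 0.46^0.3205 = exp(0.3205 × -0.7765) = 0.7797
Fraction lost = 1 − 0.7797 = 0.2203

22.0%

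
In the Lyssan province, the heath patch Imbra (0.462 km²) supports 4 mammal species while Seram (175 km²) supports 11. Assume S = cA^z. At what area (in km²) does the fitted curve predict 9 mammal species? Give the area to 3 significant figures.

53.9 km²

z = ln(11/4) / ln(175/0.462) = 1.0116 / 5.9370 = 0.1704
c = 4 / 0.462^0.1704 = 4 / 0.8767 = 4.562
A = (9/4.562)^(1/0.1704) ⇒ ln A = ln(1.973)/0.1704 = 3.9871
A = e^3.9871 ≈ 53.9 km²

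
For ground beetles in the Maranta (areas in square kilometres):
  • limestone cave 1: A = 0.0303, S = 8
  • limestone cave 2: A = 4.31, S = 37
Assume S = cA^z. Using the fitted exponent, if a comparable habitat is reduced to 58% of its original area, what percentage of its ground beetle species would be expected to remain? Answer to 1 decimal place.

84.5%

z = ln(37/8) / ln(4.31/0.0303) = 1.5315 / 4.9575 = 0.3089
S_new/S_old = (A_new/A_old)^z = 0.58^0.3089 = exp(0.3089 × -0.5447) = 0.8451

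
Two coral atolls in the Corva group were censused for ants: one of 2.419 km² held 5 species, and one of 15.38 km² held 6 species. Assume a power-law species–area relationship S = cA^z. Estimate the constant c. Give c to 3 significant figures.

4.58

z = ln(S₂/S₁) / ln(A₂/A₁) = ln(6/5) / ln(15.38/2.419) = 0.1823 / 1.8497 = 0.0986
c = S₁ / A₁^z = 5 / 2.419^0.0986 = 5 / 1.091 = 4.583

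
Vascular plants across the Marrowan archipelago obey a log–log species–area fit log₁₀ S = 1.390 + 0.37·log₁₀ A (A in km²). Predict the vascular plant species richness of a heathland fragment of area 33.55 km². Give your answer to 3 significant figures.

S = 24.55 × 33.55^0.37
ln S = ln 24.55 + 0.37 × ln 33.55 = 3.2006 + 0.37 × 3.5130 = 4.5004
S = e^4.5004 ≈ 90.05

90.1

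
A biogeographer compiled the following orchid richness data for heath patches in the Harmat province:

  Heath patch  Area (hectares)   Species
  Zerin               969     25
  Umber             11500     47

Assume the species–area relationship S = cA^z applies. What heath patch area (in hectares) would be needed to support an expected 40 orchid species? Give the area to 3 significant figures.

z = ln(47/25) / ln(11500/969) = 0.6313 / 2.4738 = 0.2552
c = 25 / 969^0.2552 = 25 / 5.782 = 4.324
A = (40/4.324)^(1/0.2552) ⇒ ln A = ln(9.251)/0.2552 = 8.7181
A = e^8.7181 ≈ 6113 hectares

6110 hectares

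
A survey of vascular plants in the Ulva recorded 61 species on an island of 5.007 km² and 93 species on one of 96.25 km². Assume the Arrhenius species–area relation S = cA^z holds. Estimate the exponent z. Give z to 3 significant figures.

0.143

Taking logs: ln S = ln c + z ln A, so z = (ln S₂ − ln S₁)/(ln A₂ − ln A₁).
z = ln(93/61) / ln(96.25/5.007) = ln(1.525) / ln(19.22) = 0.4217 / 2.9561 = 0.1427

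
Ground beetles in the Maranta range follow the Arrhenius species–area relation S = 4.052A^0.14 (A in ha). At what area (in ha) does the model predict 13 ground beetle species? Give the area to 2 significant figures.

4100 ha

13 = 4.052 × A^0.14  ⇒  A^0.14 = 13/4.052 = 3.208
ln A = ln(3.208) / 0.14 = 1.1657 / 0.14 = 8.3267
A = e^8.3267 ≈ 4133 ha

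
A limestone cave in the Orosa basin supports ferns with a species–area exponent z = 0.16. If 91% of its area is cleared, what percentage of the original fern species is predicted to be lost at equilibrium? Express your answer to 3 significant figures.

S_new/S_old = (A_new/A_old)^z = 0.09^0.16
= exp(0.16 × ln 0.09) = exp(0.16 × -2.4079) = exp(-0.3853) ≈ 0.6803
Fraction lost = 1 − 0.6803 = 0.3197

32.0%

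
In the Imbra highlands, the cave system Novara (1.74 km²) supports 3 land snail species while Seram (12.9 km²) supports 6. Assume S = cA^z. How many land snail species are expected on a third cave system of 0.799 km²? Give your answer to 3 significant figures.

z = ln(6/3) / ln(12.9/1.74) = 0.6931 / 2.0033 = 0.3460
c = 3 / 1.74^0.3460 = 3 / 1.211 = 2.477
S₃ = 2.477 × 0.799^0.3460 = 2.477 × 0.9253 ≈ 2.292

2.29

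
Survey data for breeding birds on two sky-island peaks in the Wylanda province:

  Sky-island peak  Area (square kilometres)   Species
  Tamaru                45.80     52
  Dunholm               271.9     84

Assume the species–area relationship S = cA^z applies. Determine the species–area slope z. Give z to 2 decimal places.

0.27

Taking logs: ln S = ln c + z ln A, so z = (ln S₂ − ln S₁)/(ln A₂ − ln A₁).
z = ln(84/52) / ln(271.9/45.8) = ln(1.615) / ln(5.937) = 0.4796 / 1.7812 = 0.2692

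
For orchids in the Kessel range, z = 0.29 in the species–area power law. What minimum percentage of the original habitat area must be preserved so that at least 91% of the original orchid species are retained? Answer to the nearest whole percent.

Need (A_new/A_old)^0.29 = 0.91, so A_new/A_old = 0.91^(1/0.29) = 0.91^3.448
ln(A_new/A_old) = ln 0.91 / 0.29 = -0.0943 / 0.29 = -0.3252
A_new/A_old = e^-0.3252 ≈ 0.7224

72%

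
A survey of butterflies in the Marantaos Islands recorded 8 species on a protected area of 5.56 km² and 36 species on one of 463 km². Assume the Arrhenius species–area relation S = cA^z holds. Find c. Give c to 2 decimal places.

4.46

z = ln(S₂/S₁) / ln(A₂/A₁) = ln(36/8) / ln(463/5.56) = 1.5041 / 4.4221 = 0.3401
c = S₁ / A₁^z = 8 / 5.56^0.3401 = 8 / 1.792 = 4.463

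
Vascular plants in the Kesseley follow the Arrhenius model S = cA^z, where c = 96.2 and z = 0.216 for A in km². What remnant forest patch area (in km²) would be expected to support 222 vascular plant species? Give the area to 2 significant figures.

48 km²

222 = 96.2 × A^0.216  ⇒  A^0.216 = 222/96.2 = 2.308
ln A = ln(2.308) / 0.216 = 0.8362 / 0.216 = 3.8715
A = e^3.8715 ≈ 48.02 km²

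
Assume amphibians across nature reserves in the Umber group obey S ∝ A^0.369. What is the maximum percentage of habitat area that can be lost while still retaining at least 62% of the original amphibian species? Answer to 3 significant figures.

Need (A_new/A_old)^0.369 = 0.62, so A_new/A_old = 0.62^(1/0.369) = 0.62^2.71
ln(A_new/A_old) = ln 0.62 / 0.369 = -0.4780 / 0.369 = -1.2955
A_new/A_old = e^-1.2955 ≈ 0.2738
Fraction that can be lost = 1 − 0.2738 = 0.7262

72.6%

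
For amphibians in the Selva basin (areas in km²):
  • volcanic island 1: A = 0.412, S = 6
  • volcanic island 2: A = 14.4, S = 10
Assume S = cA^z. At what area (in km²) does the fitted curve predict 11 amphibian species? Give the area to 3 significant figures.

27.9 km²

z = ln(10/6) / ln(14.4/0.412) = 0.5108 / 3.5540 = 0.1437
c = 6 / 0.412^0.1437 = 6 / 0.8803 = 6.816
A = (11/6.816)^(1/0.1437) ⇒ ln A = ln(1.614)/0.1437 = 3.3303
A = e^3.3303 ≈ 27.95 km²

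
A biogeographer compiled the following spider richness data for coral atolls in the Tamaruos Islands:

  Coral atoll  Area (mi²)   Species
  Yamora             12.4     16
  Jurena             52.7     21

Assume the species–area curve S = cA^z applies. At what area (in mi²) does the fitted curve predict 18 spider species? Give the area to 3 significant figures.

z = ln(21/16) / ln(52.7/12.4) = 0.2719 / 1.4469 = 0.1879
c = 16 / 12.4^0.1879 = 16 / 1.605 = 9.968
A = (18/9.968)^(1/0.1879) ⇒ ln A = ln(1.806)/0.1879 = 3.1444
A = e^3.1444 ≈ 23.21 mi²

23.2 mi²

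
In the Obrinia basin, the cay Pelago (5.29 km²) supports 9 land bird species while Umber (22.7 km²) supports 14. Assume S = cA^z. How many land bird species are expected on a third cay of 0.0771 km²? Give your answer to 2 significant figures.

z = ln(14/9) / ln(22.7/5.29) = 0.4418 / 1.4565 = 0.3033
c = 9 / 5.29^0.3033 = 9 / 1.658 = 5.43
S₃ = 5.43 × 0.0771^0.3033 = 5.43 × 0.4596 ≈ 2.496

2.5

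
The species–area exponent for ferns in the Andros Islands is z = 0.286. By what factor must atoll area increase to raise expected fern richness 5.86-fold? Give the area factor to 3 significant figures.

(A₂/A₁)^0.286 = 5.86, so A₂/A₁ = 5.86^(1/0.286) = 5.86^3.497
ln(A₂/A₁) = ln 5.86 / 0.286 = 1.7681 / 0.286 = 6.1823
A₂/A₁ = e^6.1823 ≈ 484.1

484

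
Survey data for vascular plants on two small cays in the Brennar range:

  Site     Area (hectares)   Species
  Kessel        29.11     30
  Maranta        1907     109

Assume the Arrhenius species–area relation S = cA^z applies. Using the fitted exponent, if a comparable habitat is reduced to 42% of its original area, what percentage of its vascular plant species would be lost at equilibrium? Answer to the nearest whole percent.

23%

z = ln(109/30) / ln(1907/29.11) = 1.2902 / 4.1822 = 0.3085
S_new/S_old = (A_new/A_old)^z = 0.42^0.3085 = exp(0.3085 × -0.8675) = 0.7652
Fraction lost = 1 − 0.7652 = 0.2348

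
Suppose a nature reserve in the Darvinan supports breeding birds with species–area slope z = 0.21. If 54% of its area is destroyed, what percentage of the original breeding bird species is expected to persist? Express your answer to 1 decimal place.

85.0%

S_new/S_old = (A_new/A_old)^z = 0.46^0.21
= exp(0.21 × ln 0.46) = exp(0.21 × -0.7765) = exp(-0.1631) ≈ 0.8495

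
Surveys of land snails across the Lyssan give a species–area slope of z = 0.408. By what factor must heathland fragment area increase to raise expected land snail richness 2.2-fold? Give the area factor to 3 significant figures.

(A₂/A₁)^0.408 = 2.2, so A₂/A₁ = 2.2^(1/0.408) = 2.2^2.451
ln(A₂/A₁) = ln 2.2 / 0.408 = 0.7885 / 0.408 = 1.9325
A₂/A₁ = e^1.9325 ≈ 6.907

6.91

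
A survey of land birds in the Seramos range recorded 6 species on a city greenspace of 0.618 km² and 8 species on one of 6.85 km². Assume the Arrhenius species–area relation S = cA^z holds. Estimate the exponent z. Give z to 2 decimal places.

0.12

Taking logs: ln S = ln c + z ln A, so z = (ln S₂ − ln S₁)/(ln A₂ − ln A₁).
z = ln(8/6) / ln(6.85/0.618) = ln(1.333) / ln(11.08) = 0.2877 / 2.4055 = 0.1196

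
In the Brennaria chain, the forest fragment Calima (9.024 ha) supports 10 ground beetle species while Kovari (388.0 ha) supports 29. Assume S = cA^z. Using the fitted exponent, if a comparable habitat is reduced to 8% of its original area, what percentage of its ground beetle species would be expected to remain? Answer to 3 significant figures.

48.9%

z = ln(29/10) / ln(388/9.024) = 1.0647 / 3.7611 = 0.2831
S_new/S_old = (A_new/A_old)^z = 0.08^0.2831 = exp(0.2831 × -2.5257) = 0.4892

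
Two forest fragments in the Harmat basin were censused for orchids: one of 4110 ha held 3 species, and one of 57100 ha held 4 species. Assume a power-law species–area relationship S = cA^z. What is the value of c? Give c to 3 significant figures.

1.21

z = ln(S₂/S₁) / ln(A₂/A₁) = ln(4/3) / ln(57100/4110) = 0.2877 / 2.6314 = 0.1093
c = S₁ / A₁^z = 3 / 4110^0.1093 = 3 / 2.484 = 1.208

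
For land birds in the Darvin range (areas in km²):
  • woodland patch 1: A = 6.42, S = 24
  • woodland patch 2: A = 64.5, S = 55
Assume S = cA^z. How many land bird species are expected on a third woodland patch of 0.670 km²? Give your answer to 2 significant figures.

11

z = ln(55/24) / ln(64.5/6.42) = 0.8293 / 2.3072 = 0.3594
c = 24 / 6.42^0.3594 = 24 / 1.951 = 12.3
S₃ = 12.3 × 0.67^0.3594 = 12.3 × 0.8659 ≈ 10.65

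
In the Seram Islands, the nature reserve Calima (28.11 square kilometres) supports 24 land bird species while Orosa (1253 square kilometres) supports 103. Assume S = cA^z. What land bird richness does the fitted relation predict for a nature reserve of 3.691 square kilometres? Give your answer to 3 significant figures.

z = ln(103/24) / ln(1253/28.11) = 1.4567 / 3.7972 = 0.3836
c = 24 / 28.11^0.3836 = 24 / 3.596 = 6.674
S₃ = 6.674 × 3.691^0.3836 = 6.674 × 1.65 ≈ 11.01

11.0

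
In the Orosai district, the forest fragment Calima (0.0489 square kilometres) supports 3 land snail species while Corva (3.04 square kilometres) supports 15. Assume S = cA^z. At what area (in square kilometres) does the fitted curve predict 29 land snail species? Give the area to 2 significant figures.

z = ln(15/3) / ln(3.04/0.0489) = 1.6094 / 4.1298 = 0.3897
c = 3 / 0.0489^0.3897 = 3 / 0.3085 = 9.725
A = (29/9.725)^(1/0.3897) ⇒ ln A = ln(2.982)/0.3897 = 2.8035
A = e^2.8035 ≈ 16.5 square kilometres

17 square kilometres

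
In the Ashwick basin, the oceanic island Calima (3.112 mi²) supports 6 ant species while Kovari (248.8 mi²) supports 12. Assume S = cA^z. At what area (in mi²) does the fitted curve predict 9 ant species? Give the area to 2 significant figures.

z = ln(12/6) / ln(248.8/3.112) = 0.6931 / 4.3814 = 0.1582
c = 6 / 3.112^0.1582 = 6 / 1.197 = 5.014
A = (9/5.014)^(1/0.1582) ⇒ ln A = ln(1.795)/0.1582 = 3.6982
A = e^3.6982 ≈ 40.38 mi²

40 mi²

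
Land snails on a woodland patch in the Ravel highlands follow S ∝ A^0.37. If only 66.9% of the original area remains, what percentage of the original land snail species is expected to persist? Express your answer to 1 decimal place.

S_new/S_old = (A_new/A_old)^z = 0.669^0.37
= exp(0.37 × ln 0.669) = exp(0.37 × -0.4020) = exp(-0.1487) ≈ 0.8618

86.2%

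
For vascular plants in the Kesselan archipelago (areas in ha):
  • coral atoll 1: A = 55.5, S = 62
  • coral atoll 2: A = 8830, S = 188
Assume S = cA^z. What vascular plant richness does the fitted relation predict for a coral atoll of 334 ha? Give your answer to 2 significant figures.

92

z = ln(188/62) / ln(8830/55.5) = 1.1093 / 5.0695 = 0.2188
c = 62 / 55.5^0.2188 = 62 / 2.408 = 25.75
S₃ = 25.75 × 334^0.2188 = 25.75 × 3.567 ≈ 91.82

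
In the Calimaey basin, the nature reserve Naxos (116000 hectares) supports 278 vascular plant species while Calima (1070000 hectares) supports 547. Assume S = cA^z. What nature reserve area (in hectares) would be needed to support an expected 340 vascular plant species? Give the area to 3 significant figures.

225000 hectares

z = ln(547/278) / ln(1070000/116000) = 0.6768 / 2.2218 = 0.3046
c = 278 / 116000^0.3046 = 278 / 34.9 = 7.967
A = (340/7.967)^(1/0.3046) ⇒ ln A = ln(42.68)/0.3046 = 12.3222
A = e^12.3222 ≈ 224635 hectares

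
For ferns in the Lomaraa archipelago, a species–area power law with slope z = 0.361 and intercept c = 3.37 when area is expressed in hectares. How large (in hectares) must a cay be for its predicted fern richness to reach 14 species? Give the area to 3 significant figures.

14 = 3.37 × A^0.361  ⇒  A^0.361 = 14/3.37 = 4.154
ln A = ln(4.154) / 0.361 = 1.4241 / 0.361 = 3.9450
A = e^3.9450 ≈ 51.68 hectares

51.7 hectares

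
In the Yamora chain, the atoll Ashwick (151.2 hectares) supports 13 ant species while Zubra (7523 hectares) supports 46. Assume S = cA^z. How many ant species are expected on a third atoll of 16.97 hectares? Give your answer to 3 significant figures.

z = ln(46/13) / ln(7523/151.2) = 1.2637 / 3.9071 = 0.3234
c = 13 / 151.2^0.3234 = 13 / 5.069 = 2.565
S₃ = 2.565 × 16.97^0.3234 = 2.565 × 2.499 ≈ 6.408

6.41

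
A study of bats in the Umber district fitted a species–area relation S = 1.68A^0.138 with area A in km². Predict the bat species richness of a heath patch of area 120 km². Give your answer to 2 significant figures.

3.3

S = 1.68 × 120^0.138 = 1.68 × 1.936 ≈ 3.253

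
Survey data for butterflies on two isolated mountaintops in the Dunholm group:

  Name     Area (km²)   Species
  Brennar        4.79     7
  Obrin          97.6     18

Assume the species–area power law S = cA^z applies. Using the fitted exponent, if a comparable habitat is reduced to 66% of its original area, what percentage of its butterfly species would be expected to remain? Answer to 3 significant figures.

z = ln(18/7) / ln(97.6/4.79) = 0.9445 / 3.0143 = 0.3133
S_new/S_old = (A_new/A_old)^z = 0.66^0.3133 = exp(0.3133 × -0.4155) = 0.8779

87.8%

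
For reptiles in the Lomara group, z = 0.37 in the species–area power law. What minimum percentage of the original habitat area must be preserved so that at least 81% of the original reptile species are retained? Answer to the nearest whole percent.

Need (A_new/A_old)^0.37 = 0.81, so A_new/A_old = 0.81^(1/0.37) = 0.81^2.703
ln(A_new/A_old) = ln 0.81 / 0.37 = -0.2107 / 0.37 = -0.5695
A_new/A_old = e^-0.5695 ≈ 0.5658

57%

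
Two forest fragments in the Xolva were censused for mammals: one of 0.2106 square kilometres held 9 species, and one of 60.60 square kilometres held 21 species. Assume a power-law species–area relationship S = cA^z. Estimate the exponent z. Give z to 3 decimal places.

Taking logs: ln S = ln c + z ln A, so z = (ln S₂ − ln S₁)/(ln A₂ − ln A₁).
z = ln(21/9) / ln(60.6/0.2106) = ln(2.333) / ln(287.7) = 0.8473 / 5.6621 = 0.1496

0.150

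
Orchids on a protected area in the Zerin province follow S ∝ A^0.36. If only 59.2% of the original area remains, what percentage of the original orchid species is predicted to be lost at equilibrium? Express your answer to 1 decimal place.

S_new/S_old = (A_new/A_old)^z = 0.592^0.36
= exp(0.36 × ln 0.592) = exp(0.36 × -0.5242) = exp(-0.1887) ≈ 0.828
Fraction lost = 1 − 0.828 = 0.172

17.2%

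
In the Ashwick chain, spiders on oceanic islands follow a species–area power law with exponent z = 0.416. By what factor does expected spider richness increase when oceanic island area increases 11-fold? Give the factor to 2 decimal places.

2.71

S₂/S₁ = (A₂/A₁)^z = 11^0.416
ln(S₂/S₁) = 0.416 × ln 11 = 0.416 × 2.3979 = 0.9975
S₂/S₁ = e^0.9975 ≈ 2.712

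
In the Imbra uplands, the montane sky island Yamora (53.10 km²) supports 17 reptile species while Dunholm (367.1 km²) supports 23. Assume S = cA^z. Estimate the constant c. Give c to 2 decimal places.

z = ln(S₂/S₁) / ln(A₂/A₁) = ln(23/17) / ln(367.1/53.1) = 0.3023 / 1.9335 = 0.1563
c = S₁ / A₁^z = 17 / 53.1^0.1563 = 17 / 1.861 = 9.136

9.14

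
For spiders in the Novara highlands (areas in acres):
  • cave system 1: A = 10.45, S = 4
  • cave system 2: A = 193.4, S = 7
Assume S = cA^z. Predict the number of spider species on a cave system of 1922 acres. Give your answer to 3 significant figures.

z = ln(7/4) / ln(193.4/10.45) = 0.5596 / 2.9182 = 0.1918
c = 4 / 10.45^0.1918 = 4 / 1.568 = 2.55
S₃ = 2.55 × 1922^0.1918 = 2.55 × 4.263 ≈ 10.87

10.9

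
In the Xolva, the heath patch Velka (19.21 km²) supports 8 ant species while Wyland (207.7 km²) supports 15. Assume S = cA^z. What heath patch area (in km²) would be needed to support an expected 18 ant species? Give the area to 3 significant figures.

z = ln(15/8) / ln(207.7/19.21) = 0.6286 / 2.3807 = 0.2640
c = 8 / 19.21^0.2640 = 8 / 2.182 = 3.666
A = (18/3.666)^(1/0.2640) ⇒ ln A = ln(4.91)/0.2640 = 6.0266
A = e^6.0266 ≈ 414.3 km²

414 km²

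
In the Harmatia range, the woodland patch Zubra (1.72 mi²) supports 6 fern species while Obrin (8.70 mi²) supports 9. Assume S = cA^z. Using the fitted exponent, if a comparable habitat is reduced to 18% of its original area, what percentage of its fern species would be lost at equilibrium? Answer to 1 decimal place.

34.9%

z = ln(9/6) / ln(8.7/1.72) = 0.4055 / 1.6210 = 0.2501
S_new/S_old = (A_new/A_old)^z = 0.18^0.2501 = exp(0.2501 × -1.7148) = 0.6512
Fraction lost = 1 − 0.6512 = 0.3488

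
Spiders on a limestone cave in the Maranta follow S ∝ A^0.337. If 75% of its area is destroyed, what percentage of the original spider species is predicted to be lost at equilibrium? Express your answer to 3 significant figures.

S_new/S_old = (A_new/A_old)^z = 0.25^0.337
= exp(0.337 × ln 0.25) = exp(0.337 × -1.3863) = exp(-0.4672) ≈ 0.6268
Fraction lost = 1 − 0.6268 = 0.3732

37.3%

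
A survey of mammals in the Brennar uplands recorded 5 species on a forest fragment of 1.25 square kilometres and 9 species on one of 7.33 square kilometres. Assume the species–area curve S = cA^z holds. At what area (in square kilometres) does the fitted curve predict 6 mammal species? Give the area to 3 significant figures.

2.16 square kilometres

z = ln(9/5) / ln(7.33/1.25) = 0.5878 / 1.7688 = 0.3323
c = 5 / 1.25^0.3323 = 5 / 1.077 = 4.643
A = (6/4.643)^(1/0.3323) ⇒ ln A = ln(1.292)/0.3323 = 0.7718
A = e^0.7718 ≈ 2.164 square kilometres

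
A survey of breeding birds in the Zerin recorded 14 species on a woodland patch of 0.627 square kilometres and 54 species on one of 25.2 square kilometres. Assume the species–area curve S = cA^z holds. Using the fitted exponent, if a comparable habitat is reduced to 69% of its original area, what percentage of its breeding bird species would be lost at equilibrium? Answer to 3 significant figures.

12.7%

z = ln(54/14) / ln(25.2/0.627) = 1.3499 / 3.6937 = 0.3655
S_new/S_old = (A_new/A_old)^z = 0.69^0.3655 = exp(0.3655 × -0.3711) = 0.8732
Fraction lost = 1 − 0.8732 = 0.1268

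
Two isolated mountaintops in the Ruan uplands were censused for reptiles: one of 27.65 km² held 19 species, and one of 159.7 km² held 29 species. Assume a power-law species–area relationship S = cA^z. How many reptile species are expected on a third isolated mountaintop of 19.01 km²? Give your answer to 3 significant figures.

z = ln(29/19) / ln(159.7/27.65) = 0.4229 / 1.7537 = 0.2411
c = 19 / 27.65^0.2411 = 19 / 2.227 = 8.533
S₃ = 8.533 × 19.01^0.2411 = 8.533 × 2.034 ≈ 17.36

17.4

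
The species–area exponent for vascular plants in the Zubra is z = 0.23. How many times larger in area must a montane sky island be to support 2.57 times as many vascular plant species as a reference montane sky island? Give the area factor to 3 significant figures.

(A₂/A₁)^0.23 = 2.57, so A₂/A₁ = 2.57^(1/0.23) = 2.57^4.348
ln(A₂/A₁) = ln 2.57 / 0.23 = 0.9439 / 0.23 = 4.1039
A₂/A₁ = e^4.1039 ≈ 60.58

60.6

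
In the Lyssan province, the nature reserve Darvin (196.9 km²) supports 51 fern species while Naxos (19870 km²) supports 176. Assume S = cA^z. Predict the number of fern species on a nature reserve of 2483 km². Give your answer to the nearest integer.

101

z = ln(176/51) / ln(19870/196.9) = 1.2387 / 4.6143 = 0.2684
c = 51 / 196.9^0.2684 = 51 / 4.129 = 12.35
S₃ = 12.35 × 2483^0.2684 = 12.35 × 8.154 ≈ 100.7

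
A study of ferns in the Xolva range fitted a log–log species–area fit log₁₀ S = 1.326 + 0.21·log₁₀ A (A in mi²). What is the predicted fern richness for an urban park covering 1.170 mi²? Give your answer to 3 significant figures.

21.9

S = 21.18 × 1.17^0.21
ln S = ln 21.18 + 0.21 × ln 1.17 = 3.0532 + 0.21 × 0.1570 = 3.0862
S = e^3.0862 ≈ 21.89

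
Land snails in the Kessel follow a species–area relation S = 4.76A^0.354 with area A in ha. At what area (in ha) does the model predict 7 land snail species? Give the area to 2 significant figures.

3.0 ha

7 = 4.76 × A^0.354  ⇒  A^0.354 = 7/4.76 = 1.471
ln A = ln(1.471) / 0.354 = 0.3857 / 0.354 = 1.0894
A = e^1.0894 ≈ 2.973 ha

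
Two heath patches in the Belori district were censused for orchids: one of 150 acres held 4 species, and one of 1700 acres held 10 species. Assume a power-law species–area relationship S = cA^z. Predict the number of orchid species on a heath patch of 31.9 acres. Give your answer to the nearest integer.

2

z = ln(10/4) / ln(1700/150) = 0.9163 / 2.4277 = 0.3774
c = 4 / 150^0.3774 = 4 / 6.627 = 0.6036
S₃ = 0.6036 × 31.9^0.3774 = 0.6036 × 3.695 ≈ 2.23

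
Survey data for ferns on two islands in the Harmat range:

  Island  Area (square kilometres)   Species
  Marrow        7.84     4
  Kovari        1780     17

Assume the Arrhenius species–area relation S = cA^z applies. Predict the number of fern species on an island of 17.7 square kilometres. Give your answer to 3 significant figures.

z = ln(17/4) / ln(1780/7.84) = 1.4469 / 5.4251 = 0.2667
c = 4 / 7.84^0.2667 = 4 / 1.732 = 2.31
S₃ = 2.31 × 17.7^0.2667 = 2.31 × 2.152 ≈ 4.97

4.97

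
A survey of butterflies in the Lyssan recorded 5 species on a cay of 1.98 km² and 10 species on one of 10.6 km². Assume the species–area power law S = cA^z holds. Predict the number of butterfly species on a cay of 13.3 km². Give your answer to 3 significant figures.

z = ln(10/5) / ln(10.6/1.98) = 0.6931 / 1.6778 = 0.4131
c = 5 / 1.98^0.4131 = 5 / 1.326 = 3.771
S₃ = 3.771 × 13.3^0.4131 = 3.771 × 2.913 ≈ 10.98

11.0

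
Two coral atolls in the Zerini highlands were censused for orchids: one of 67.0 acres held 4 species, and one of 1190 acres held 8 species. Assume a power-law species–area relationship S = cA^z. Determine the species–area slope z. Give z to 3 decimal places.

Taking logs: ln S = ln c + z ln A, so z = (ln S₂ − ln S₁)/(ln A₂ − ln A₁).
z = ln(8/4) / ln(1190/67) = ln(2) / ln(17.76) = 0.6931 / 2.8770 = 0.2409

0.241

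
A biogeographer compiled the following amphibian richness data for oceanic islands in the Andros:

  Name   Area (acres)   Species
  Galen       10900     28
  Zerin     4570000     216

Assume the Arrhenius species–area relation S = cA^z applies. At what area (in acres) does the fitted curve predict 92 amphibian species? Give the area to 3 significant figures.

367000 acres

z = ln(216/28) / ln(4570000/10900) = 2.0431 / 6.0385 = 0.3383
c = 28 / 10900^0.3383 = 28 / 23.23 = 1.205
A = (92/1.205)^(1/0.3383) ⇒ ln A = ln(76.32)/0.3383 = 12.8125
A = e^12.8125 ≈ 366755 acres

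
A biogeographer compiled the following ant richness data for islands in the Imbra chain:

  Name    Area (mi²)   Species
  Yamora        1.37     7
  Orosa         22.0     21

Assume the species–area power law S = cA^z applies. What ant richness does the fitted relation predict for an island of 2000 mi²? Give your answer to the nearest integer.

z = ln(21/7) / ln(22/1.37) = 1.0986 / 2.7762 = 0.3957
c = 7 / 1.37^0.3957 = 7 / 1.133 = 6.18
S₃ = 6.18 × 2000^0.3957 = 6.18 × 20.24 ≈ 125.1

125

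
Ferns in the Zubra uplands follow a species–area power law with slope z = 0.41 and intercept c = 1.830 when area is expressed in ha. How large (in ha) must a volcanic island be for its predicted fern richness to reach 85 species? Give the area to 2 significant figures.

85 = 1.83 × A^0.41  ⇒  A^0.41 = 85/1.83 = 46.45
ln A = ln(46.45) / 0.41 = 3.8383 / 0.41 = 9.3618
A = e^9.3618 ≈ 11635 ha

12000 ha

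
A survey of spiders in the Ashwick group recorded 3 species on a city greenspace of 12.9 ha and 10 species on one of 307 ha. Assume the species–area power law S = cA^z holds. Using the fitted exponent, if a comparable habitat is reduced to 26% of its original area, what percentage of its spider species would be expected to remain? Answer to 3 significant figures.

59.9%

z = ln(10/3) / ln(307/12.9) = 1.2040 / 3.1696 = 0.3798
S_new/S_old = (A_new/A_old)^z = 0.26^0.3798 = exp(0.3798 × -1.3471) = 0.5995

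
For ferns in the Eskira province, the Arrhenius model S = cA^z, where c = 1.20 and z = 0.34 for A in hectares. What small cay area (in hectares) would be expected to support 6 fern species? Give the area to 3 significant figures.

6 = 1.2 × A^0.34  ⇒  A^0.34 = 6/1.2 = 5
ln A = ln(5) / 0.34 = 1.6094 / 0.34 = 4.7336
A = e^4.7336 ≈ 113.7 hectares

114 hectares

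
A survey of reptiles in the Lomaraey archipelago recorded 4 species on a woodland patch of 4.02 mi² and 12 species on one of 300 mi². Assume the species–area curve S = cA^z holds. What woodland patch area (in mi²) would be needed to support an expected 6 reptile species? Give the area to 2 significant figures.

z = ln(12/4) / ln(300/4.02) = 1.0986 / 4.3125 = 0.2548
c = 4 / 4.02^0.2548 = 4 / 1.425 = 2.806
A = (6/2.806)^(1/0.2548) ⇒ ln A = ln(2.138)/0.2548 = 2.9829
A = e^2.9829 ≈ 19.74 mi²

20 mi²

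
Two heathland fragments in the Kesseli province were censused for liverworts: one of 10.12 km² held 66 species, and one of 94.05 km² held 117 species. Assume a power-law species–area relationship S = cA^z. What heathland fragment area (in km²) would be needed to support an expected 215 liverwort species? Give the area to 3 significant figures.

1010 km²

z = ln(117/66) / ln(94.05/10.12) = 0.5725 / 2.2293 = 0.2568
c = 66 / 10.12^0.2568 = 66 / 1.812 = 36.42
A = (215/36.42)^(1/0.2568) ⇒ ln A = ln(5.903)/0.2568 = 6.9131
A = e^6.9131 ≈ 1005 km²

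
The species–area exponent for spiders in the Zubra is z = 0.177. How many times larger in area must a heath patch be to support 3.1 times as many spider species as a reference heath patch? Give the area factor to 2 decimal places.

(A₂/A₁)^0.177 = 3.1, so A₂/A₁ = 3.1^(1/0.177) = 3.1^5.65
ln(A₂/A₁) = ln 3.1 / 0.177 = 1.1314 / 0.177 = 6.3921
A₂/A₁ = e^6.3921 ≈ 597.1

597.11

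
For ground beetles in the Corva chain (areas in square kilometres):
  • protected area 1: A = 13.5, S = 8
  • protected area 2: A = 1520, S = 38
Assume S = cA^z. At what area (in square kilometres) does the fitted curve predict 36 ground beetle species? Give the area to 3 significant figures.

1290 square kilometres

z = ln(38/8) / ln(1520/13.5) = 1.5581 / 4.7238 = 0.3299
c = 8 / 13.5^0.3299 = 8 / 2.36 = 3.39
A = (36/3.39)^(1/0.3299) ⇒ ln A = ln(10.62)/0.3299 = 7.1626
A = e^7.1626 ≈ 1290 square kilometres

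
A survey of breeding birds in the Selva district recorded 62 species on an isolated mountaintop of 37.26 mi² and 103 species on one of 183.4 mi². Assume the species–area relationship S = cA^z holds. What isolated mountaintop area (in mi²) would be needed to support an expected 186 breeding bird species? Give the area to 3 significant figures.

1170 mi²

z = ln(103/62) / ln(183.4/37.26) = 0.5076 / 1.5937 = 0.3185
c = 62 / 37.26^0.3185 = 62 / 3.165 = 19.59
A = (186/19.59)^(1/0.3185) ⇒ ln A = ln(9.496)/0.3185 = 7.0674
A = e^7.0674 ≈ 1173 mi²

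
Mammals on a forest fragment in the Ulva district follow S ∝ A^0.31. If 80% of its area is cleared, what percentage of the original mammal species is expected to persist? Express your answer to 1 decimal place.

60.7%

S_new/S_old = (A_new/A_old)^z = 0.2^0.31
= exp(0.31 × ln 0.2) = exp(0.31 × -1.6094) = exp(-0.4989) ≈ 0.6072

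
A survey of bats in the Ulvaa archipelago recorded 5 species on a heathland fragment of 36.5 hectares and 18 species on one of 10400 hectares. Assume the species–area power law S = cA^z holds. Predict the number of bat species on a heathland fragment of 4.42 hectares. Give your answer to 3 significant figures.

z = ln(18/5) / ln(10400/36.5) = 1.2809 / 5.6522 = 0.2266
c = 5 / 36.5^0.2266 = 5 / 2.26 = 2.213
S₃ = 2.213 × 4.42^0.2266 = 2.213 × 1.4 ≈ 3.099

3.10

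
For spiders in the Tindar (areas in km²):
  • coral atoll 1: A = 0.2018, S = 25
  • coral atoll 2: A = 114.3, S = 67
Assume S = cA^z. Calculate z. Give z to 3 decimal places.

0.156

Taking logs: ln S = ln c + z ln A, so z = (ln S₂ − ln S₁)/(ln A₂ − ln A₁).
z = ln(67/25) / ln(114.3/0.2018) = ln(2.68) / ln(566.4) = 0.9858 / 6.3393 = 0.1555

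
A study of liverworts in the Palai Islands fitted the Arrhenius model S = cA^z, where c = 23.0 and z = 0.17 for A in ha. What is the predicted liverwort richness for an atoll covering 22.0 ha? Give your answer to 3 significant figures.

38.9

S = 23 × 22^0.17
ln S = ln 23 + 0.17 × ln 22 = 3.1355 + 0.17 × 3.0910 = 3.6610
S = e^3.6610 ≈ 38.9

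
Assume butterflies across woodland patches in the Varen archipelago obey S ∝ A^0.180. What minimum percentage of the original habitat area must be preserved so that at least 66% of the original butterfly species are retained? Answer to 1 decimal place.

Need (A_new/A_old)^0.18 = 0.66, so A_new/A_old = 0.66^(1/0.18) = 0.66^5.556
ln(A_new/A_old) = ln 0.66 / 0.18 = -0.4155 / 0.18 = -2.3084
A_new/A_old = e^-2.3084 ≈ 0.09942

9.9%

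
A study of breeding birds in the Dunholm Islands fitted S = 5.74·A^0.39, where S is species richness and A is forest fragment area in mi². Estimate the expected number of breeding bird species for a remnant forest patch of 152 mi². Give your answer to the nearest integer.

41

S = 5.74 × 152^0.39
ln S = ln 5.74 + 0.39 × ln 152 = 1.7475 + 0.39 × 5.0239 = 3.7068
S = e^3.7068 ≈ 40.72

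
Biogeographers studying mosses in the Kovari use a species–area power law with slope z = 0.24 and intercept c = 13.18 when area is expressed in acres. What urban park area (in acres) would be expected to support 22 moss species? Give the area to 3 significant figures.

22 = 13.18 × A^0.24  ⇒  A^0.24 = 22/13.18 = 1.669
ln A = ln(1.669) / 0.24 = 0.5123 / 0.24 = 2.1348
A = e^2.1348 ≈ 8.455 acres

8.46 acres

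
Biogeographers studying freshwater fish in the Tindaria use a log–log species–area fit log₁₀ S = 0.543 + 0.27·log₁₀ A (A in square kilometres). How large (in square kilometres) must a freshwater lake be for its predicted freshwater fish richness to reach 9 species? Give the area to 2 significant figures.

33 square kilometres

9 = 3.491 × A^0.27  ⇒  A^0.27 = 9/3.491 = 2.578
ln A = ln(2.578) / 0.27 = 0.9469 / 0.27 = 3.5071
A = e^3.5071 ≈ 33.35 square kilometres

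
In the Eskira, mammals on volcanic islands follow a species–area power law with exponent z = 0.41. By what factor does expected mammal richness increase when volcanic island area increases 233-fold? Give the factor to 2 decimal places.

S₂/S₁ = (A₂/A₁)^z = 233^0.41
ln(S₂/S₁) = 0.41 × ln 233 = 0.41 × 5.4510 = 2.2349
S₂/S₁ = e^2.2349 ≈ 9.346

9.35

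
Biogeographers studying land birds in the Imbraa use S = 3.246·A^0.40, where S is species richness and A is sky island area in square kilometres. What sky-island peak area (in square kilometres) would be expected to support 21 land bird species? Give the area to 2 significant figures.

21 = 3.246 × A^0.4  ⇒  A^0.4 = 21/3.246 = 6.47
ln A = ln(6.47) / 0.4 = 1.8671 / 0.4 = 4.6677
A = e^4.6677 ≈ 106.5 square kilometres

110 square kilometres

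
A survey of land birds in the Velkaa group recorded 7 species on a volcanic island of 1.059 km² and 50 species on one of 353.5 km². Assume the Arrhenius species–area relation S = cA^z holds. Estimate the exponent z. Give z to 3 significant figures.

0.338

Taking logs: ln S = ln c + z ln A, so z = (ln S₂ − ln S₁)/(ln A₂ − ln A₁).
z = ln(50/7) / ln(353.5/1.059) = ln(7.143) / ln(333.8) = 1.9661 / 5.8106 = 0.3384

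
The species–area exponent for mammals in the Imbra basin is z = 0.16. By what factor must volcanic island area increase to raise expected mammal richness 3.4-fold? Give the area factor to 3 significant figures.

(A₂/A₁)^0.16 = 3.4, so A₂/A₁ = 3.4^(1/0.16) = 3.4^6.25
ln(A₂/A₁) = ln 3.4 / 0.16 = 1.2238 / 0.16 = 7.6486
A₂/A₁ = e^7.6486 ≈ 2098

2100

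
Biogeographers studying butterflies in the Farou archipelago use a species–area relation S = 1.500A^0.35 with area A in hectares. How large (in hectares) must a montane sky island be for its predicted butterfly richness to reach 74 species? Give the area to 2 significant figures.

69000 hectares

74 = 1.5 × A^0.35  ⇒  A^0.35 = 74/1.5 = 49.33
ln A = ln(49.33) / 0.35 = 3.8986 / 0.35 = 11.1389
A = e^11.1389 ≈ 68793 hectares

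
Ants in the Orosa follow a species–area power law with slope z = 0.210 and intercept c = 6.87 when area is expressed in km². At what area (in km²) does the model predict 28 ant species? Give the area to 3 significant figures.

805 km²

28 = 6.87 × A^0.21  ⇒  A^0.21 = 28/6.87 = 4.076
ln A = ln(4.076) / 0.21 = 1.4050 / 0.21 = 6.6907
A = e^6.6907 ≈ 804.9 km²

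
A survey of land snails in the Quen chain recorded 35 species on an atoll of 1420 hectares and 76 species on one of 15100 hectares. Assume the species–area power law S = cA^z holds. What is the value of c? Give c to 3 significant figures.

3.24

z = ln(S₂/S₁) / ln(A₂/A₁) = ln(76/35) / ln(15100/1420) = 0.7754 / 2.3640 = 0.3280
c = S₁ / A₁^z = 35 / 1420^0.3280 = 35 / 10.81 = 3.237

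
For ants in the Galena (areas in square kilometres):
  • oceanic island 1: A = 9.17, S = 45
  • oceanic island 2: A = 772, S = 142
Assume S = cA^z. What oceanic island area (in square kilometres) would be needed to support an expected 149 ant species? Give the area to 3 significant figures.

929 square kilometres

z = ln(142/45) / ln(772/9.17) = 1.1492 / 4.4330 = 0.2592
c = 45 / 9.17^0.2592 = 45 / 1.776 = 25.34
A = (149/25.34)^(1/0.2592) ⇒ ln A = ln(5.881)/0.2592 = 6.8346
A = e^6.8346 ≈ 929.5 square kilometres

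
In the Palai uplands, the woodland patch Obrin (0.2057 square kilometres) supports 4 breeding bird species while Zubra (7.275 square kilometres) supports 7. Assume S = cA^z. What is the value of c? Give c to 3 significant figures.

z = ln(S₂/S₁) / ln(A₂/A₁) = ln(7/4) / ln(7.275/0.2057) = 0.5596 / 3.5658 = 0.1569
c = S₁ / A₁^z = 4 / 0.2057^0.1569 = 4 / 0.7802 = 5.127

5.13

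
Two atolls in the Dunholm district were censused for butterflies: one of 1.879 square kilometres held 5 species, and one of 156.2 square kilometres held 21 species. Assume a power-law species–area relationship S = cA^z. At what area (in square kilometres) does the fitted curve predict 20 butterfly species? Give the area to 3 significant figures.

z = ln(21/5) / ln(156.2/1.879) = 1.4351 / 4.4204 = 0.3247
c = 5 / 1.879^0.3247 = 5 / 1.227 = 4.074
A = (20/4.074)^(1/0.3247) ⇒ ln A = ln(4.909)/0.3247 = 4.9009
A = e^4.9009 ≈ 134.4 square kilometres

134 square kilometres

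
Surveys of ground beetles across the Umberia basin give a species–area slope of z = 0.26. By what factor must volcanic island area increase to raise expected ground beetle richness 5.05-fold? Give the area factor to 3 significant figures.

507

(A₂/A₁)^0.26 = 5.05, so A₂/A₁ = 5.05^(1/0.26) = 5.05^3.846
ln(A₂/A₁) = ln 5.05 / 0.26 = 1.6194 / 0.26 = 6.2284
A₂/A₁ = e^6.2284 ≈ 507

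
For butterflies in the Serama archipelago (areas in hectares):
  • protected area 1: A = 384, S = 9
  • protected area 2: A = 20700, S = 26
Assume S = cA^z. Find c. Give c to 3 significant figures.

z = ln(S₂/S₁) / ln(A₂/A₁) = ln(26/9) / ln(20700/384) = 1.0609 / 3.9872 = 0.2661
c = S₁ / A₁^z = 9 / 384^0.2661 = 9 / 4.871 = 1.848

1.85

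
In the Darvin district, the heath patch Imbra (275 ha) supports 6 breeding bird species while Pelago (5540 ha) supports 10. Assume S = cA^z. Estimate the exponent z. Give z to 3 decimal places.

Taking logs: ln S = ln c + z ln A, so z = (ln S₂ − ln S₁)/(ln A₂ − ln A₁).
z = ln(10/6) / ln(5540/275) = ln(1.667) / ln(20.15) = 0.5108 / 3.0030 = 0.1701

0.170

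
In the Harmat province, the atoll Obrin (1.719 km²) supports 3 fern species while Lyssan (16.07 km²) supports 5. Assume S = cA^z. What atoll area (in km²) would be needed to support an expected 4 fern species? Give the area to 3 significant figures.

z = ln(5/3) / ln(16.07/1.719) = 0.5108 / 2.2352 = 0.2285
c = 3 / 1.719^0.2285 = 3 / 1.132 = 2.651
A = (4/2.651)^(1/0.2285) ⇒ ln A = ln(1.509)/0.2285 = 1.8005
A = e^1.8005 ≈ 6.053 km²

6.05 km²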